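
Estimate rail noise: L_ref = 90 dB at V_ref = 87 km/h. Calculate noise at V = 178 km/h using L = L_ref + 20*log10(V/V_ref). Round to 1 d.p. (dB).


V/V_ref = 178 / 87 = 2.045977
log10(2.045977) = 0.310901
20 * 0.310901 = 6.218
L = 90 + 6.218 = 96.2 dB

96.2


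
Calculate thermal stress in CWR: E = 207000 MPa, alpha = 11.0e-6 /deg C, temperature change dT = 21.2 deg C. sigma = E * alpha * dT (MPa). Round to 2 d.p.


sigma = E * alpha * dT
sigma = 207000 * 11.0e-6 * 21.2
sigma = 2.277 * 21.2
sigma = 48.27 MPa

48.27


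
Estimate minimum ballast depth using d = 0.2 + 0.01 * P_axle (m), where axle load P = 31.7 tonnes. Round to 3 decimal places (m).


d = 0.2 + 0.01 * 31.7
d = 0.2 + 0.317
d = 0.517 m

0.517


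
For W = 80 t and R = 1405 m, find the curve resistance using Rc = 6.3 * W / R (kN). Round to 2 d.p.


Rc = 6.3 * W / R
Rc = 6.3 * 80 / 1405
Rc = 504.0 / 1405
Rc = 0.36 kN

0.36


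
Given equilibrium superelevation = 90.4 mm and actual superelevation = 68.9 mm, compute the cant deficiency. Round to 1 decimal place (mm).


Cant deficiency = equilibrium cant - actual cant
CD = 90.4 - 68.9
CD = 21.5 mm

21.5


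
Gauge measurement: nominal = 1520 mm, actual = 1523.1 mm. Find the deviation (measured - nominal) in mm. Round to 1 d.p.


Deviation = measured - nominal
Deviation = 1523.1 - 1520
Deviation = 3.1 mm

3.1


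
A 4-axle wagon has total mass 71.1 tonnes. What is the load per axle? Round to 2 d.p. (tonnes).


Load per axle = total weight / number of axles
Load = 71.1 / 4
Load = 17.78 tonnes

17.78


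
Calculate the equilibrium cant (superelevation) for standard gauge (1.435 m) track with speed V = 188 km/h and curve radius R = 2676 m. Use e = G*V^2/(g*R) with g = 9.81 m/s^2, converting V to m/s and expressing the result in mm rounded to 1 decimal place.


Convert speed: V = 188 / 3.6 = 52.2222 m/s
Apply formula: e = 1.435 * 52.2222^2 / (9.81 * 2676)
e = 1.435 * 2727.1605 / 26251.56
e = 0.149076 m = 149.1 mm

149.1


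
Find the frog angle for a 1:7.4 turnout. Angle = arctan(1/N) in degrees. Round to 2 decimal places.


1/N = 1/7.4 = 0.135135
angle = arctan(0.135135) = 0.134321 rad
angle = 0.134321 * 180/pi = 7.70 degrees

7.70


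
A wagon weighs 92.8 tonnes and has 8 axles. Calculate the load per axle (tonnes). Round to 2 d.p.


Load per axle = total weight / number of axles
Load = 92.8 / 8
Load = 11.60 tonnes

11.60


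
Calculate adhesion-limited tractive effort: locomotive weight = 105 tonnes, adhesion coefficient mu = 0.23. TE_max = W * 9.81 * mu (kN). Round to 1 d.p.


TE_max = W * g * mu
TE_max = 105 * 9.81 * 0.23
TE_max = 1030.05 * 0.23
TE_max = 236.9 kN

236.9


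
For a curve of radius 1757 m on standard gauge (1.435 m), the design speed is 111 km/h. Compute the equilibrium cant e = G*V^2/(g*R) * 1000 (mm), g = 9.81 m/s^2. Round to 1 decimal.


Convert speed: V = 111 / 3.6 = 30.8333 m/s
Apply formula: e = 1.435 * 30.8333^2 / (9.81 * 1757)
e = 1.435 * 950.6944 / 17236.17
e = 0.07915 m = 79.2 mm

79.2


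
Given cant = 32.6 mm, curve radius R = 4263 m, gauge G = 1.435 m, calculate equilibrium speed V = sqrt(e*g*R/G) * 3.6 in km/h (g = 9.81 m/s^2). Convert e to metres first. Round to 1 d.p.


Convert cant: e = 32.6 mm = 0.0326 m
V_ms = sqrt(0.0326 * 9.81 * 4263 / 1.435)
V_ms = sqrt(950.057824) = 30.823 m/s
V = 30.823 * 3.6 = 111.0 km/h

111.0


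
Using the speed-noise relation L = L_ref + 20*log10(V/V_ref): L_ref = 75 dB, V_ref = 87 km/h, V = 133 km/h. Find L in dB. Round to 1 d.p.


V/V_ref = 133 / 87 = 1.528736
log10(1.528736) = 0.184332
20 * 0.184332 = 3.6866
L = 75 + 3.6866 = 78.7 dB

78.7


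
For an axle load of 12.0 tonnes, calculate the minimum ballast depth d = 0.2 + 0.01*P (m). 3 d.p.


d = 0.2 + 0.01 * 12.0
d = 0.2 + 0.12
d = 0.320 m

0.320


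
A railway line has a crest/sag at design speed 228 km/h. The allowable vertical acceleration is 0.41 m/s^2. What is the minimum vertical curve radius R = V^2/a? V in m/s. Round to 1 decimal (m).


Convert speed: V = 228 / 3.6 = 63.3333 m/s
V^2 = 4011.1111 m^2/s^2
R_v = 4011.1111 / 0.41
R_v = 9783.2 m

9783.2


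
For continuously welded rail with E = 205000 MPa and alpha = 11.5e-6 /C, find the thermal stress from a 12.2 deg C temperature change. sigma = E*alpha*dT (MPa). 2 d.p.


sigma = E * alpha * dT
sigma = 205000 * 11.5e-6 * 12.2
sigma = 2.3575 * 12.2
sigma = 28.76 MPa

28.76


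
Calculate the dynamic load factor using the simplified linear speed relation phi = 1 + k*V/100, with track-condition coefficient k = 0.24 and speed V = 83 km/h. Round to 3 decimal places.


phi = 1 + k * V / 100
phi = 1 + 0.24 * 83 / 100
phi = 1 + 0.1992
phi = 1.199

1.199


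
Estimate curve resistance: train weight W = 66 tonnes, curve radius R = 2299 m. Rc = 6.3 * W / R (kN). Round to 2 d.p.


Rc = 6.3 * W / R
Rc = 6.3 * 66 / 2299
Rc = 415.8 / 2299
Rc = 0.18 kN

0.18


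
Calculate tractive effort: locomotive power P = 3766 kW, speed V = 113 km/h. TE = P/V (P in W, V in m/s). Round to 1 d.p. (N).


Convert: P = 3766 kW = 3766000 W
V = 113 / 3.6 = 31.3889 m/s
TE = 3766000 / 31.3889
TE = 119978.8 N

119978.8


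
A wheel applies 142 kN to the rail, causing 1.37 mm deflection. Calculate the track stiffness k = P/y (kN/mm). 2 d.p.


Track stiffness k = P / y
k = 142 / 1.37
k = 103.65 kN/mm

103.65


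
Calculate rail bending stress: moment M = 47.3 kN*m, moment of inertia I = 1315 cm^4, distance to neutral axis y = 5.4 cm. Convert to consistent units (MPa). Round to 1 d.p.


Convert units:
M = 47.3 kN*m = 47300000 N*mm
y = 5.4 cm = 54 mm
I = 1315 cm^4 = 13150000 mm^4
sigma = 47300000 * 54 / 13150000
sigma = 194.2 MPa

194.2


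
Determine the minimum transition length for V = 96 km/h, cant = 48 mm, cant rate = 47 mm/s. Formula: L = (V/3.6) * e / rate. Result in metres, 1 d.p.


Convert speed: V = 96 / 3.6 = 26.6667 m/s
L = 26.6667 * 48 / 47
L = 1280.0 / 47
L = 27.2 m

27.2


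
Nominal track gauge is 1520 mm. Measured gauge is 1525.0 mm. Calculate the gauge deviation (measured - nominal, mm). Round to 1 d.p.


Deviation = measured - nominal
Deviation = 1525.0 - 1520
Deviation = 5.0 mm

5.0


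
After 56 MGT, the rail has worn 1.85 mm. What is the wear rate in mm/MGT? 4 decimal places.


Wear rate = total wear / cumulative tonnage
Rate = 1.85 / 56
Rate = 0.0330 mm/MGT

0.0330


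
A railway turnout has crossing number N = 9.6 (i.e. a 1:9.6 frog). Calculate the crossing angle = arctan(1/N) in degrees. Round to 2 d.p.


1/N = 1/9.6 = 0.104167
angle = arctan(0.104167) = 0.103792 rad
angle = 0.103792 * 180/pi = 5.95 degrees

5.95


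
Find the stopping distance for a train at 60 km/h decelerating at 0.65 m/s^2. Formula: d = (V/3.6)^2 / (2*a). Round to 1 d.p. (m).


Convert speed: V = 60 / 3.6 = 16.6667 m/s
V^2 = 277.7778
d = 277.7778 / (2 * 0.65)
d = 277.7778 / 1.3
d = 213.7 m

213.7


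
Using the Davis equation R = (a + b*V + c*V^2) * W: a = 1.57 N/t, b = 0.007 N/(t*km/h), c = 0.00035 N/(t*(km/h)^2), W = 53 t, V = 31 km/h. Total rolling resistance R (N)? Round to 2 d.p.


b*V = 0.007 * 31 = 0.217
c*V^2 = 0.00035 * 961 = 0.33635
R_per_t = 1.57 + 0.217 + 0.33635 = 2.12335 N/t
R_total = 2.12335 * 53 = 112.54 N

112.54


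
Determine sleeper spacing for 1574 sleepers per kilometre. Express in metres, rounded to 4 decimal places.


Spacing = 1000 m / number of sleepers
Spacing = 1000 / 1574
Spacing = 0.6353 m

0.6353


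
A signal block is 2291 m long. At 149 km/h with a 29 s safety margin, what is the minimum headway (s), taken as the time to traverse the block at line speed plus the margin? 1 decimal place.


V = 149 / 3.6 = 41.3889 m/s
Block traversal time = 2291 / 41.3889 = 55.353 s
Headway = 55.353 + 29
Headway = 84.4 s

84.4


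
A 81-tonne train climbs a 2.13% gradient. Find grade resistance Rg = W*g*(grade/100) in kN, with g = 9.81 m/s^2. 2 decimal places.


Rg = W * 9.81 * grade / 100
Rg = 81 * 9.81 * 2.13 / 100
Rg = 794.61 * 0.0213
Rg = 16.93 kN

16.93


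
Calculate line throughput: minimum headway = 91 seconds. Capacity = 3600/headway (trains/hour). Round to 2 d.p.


Capacity = 3600 / headway
Capacity = 3600 / 91
Capacity = 39.56 trains/hour

39.56


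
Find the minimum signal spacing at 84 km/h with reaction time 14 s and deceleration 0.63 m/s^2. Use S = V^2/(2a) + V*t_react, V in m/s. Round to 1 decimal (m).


V = 84 / 3.6 = 23.3333 m/s
Braking distance = 23.3333^2 / (2*0.63) = 432.0988 m
Sighting distance = 23.3333 * 14 = 326.6667 m
S = 432.0988 + 326.6667 = 758.8 m

758.8


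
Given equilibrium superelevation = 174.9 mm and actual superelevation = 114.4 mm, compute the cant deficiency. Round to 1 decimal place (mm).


Cant deficiency = equilibrium cant - actual cant
CD = 174.9 - 114.4
CD = 60.5 mm

60.5


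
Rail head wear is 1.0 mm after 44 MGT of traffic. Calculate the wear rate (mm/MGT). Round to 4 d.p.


Wear rate = total wear / cumulative tonnage
Rate = 1.0 / 44
Rate = 0.0227 mm/MGT

0.0227


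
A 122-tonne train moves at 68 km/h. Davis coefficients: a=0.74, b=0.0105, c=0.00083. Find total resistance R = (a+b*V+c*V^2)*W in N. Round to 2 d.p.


b*V = 0.0105 * 68 = 0.714
c*V^2 = 0.00083 * 4624 = 3.83792
R_per_t = 0.74 + 0.714 + 3.83792 = 5.29192 N/t
R_total = 5.29192 * 122 = 645.61 N

645.61


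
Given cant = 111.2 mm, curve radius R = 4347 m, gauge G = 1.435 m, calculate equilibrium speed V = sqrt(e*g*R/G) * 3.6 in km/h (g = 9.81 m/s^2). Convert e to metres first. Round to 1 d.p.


Convert cant: e = 111.2 mm = 0.1112 m
V_ms = sqrt(0.1112 * 9.81 * 4347 / 1.435)
V_ms = sqrt(3304.543961) = 57.4852 m/s
V = 57.4852 * 3.6 = 206.9 km/h

206.9


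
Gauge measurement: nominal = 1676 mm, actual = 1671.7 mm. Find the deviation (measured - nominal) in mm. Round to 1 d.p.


Deviation = measured - nominal
Deviation = 1671.7 - 1676
Deviation = -4.3 mm

-4.3


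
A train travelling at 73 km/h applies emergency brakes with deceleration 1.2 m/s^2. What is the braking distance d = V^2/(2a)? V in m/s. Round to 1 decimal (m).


Convert speed: V = 73 / 3.6 = 20.2778 m/s
V^2 = 411.1883
d = 411.1883 / (2 * 1.2)
d = 411.1883 / 2.4
d = 171.3 m

171.3


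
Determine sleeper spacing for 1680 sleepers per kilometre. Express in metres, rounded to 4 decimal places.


Spacing = 1000 m / number of sleepers
Spacing = 1000 / 1680
Spacing = 0.5952 m

0.5952


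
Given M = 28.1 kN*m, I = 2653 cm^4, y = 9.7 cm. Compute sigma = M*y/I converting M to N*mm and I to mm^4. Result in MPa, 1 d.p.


Convert units:
M = 28.1 kN*m = 28100000 N*mm
y = 9.7 cm = 97 mm
I = 2653 cm^4 = 26530000 mm^4
sigma = 28100000 * 97 / 26530000
sigma = 102.7 MPa

102.7


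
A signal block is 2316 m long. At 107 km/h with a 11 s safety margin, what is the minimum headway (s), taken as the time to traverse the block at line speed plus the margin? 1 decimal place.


V = 107 / 3.6 = 29.7222 m/s
Block traversal time = 2316 / 29.7222 = 77.9215 s
Headway = 77.9215 + 11
Headway = 88.9 s

88.9


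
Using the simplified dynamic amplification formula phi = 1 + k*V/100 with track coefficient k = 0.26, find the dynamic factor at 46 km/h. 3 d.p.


phi = 1 + k * V / 100
phi = 1 + 0.26 * 46 / 100
phi = 1 + 0.1196
phi = 1.120

1.120


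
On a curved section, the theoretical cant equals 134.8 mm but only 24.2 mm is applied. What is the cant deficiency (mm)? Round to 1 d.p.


Cant deficiency = equilibrium cant - actual cant
CD = 134.8 - 24.2
CD = 110.6 mm

110.6


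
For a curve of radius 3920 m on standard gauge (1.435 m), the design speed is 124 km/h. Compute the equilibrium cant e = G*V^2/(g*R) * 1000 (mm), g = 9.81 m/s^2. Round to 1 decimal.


Convert speed: V = 124 / 3.6 = 34.4444 m/s
Apply formula: e = 1.435 * 34.4444^2 / (9.81 * 3920)
e = 1.435 * 1186.4198 / 38455.2
e = 0.044273 m = 44.3 mm

44.3


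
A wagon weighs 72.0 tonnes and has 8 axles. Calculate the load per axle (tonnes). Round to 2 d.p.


Load per axle = total weight / number of axles
Load = 72.0 / 8
Load = 9.00 tonnes

9.00


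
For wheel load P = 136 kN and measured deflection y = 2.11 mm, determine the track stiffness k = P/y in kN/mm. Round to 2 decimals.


Track stiffness k = P / y
k = 136 / 2.11
k = 64.45 kN/mm

64.45


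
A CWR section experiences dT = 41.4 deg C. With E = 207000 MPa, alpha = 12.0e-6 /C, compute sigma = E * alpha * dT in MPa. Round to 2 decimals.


sigma = E * alpha * dT
sigma = 207000 * 12.0e-6 * 41.4
sigma = 2.484 * 41.4
sigma = 102.84 MPa

102.84


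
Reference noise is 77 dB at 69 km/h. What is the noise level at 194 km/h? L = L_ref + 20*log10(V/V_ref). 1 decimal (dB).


V/V_ref = 194 / 69 = 2.811594
log10(2.811594) = 0.448953
20 * 0.448953 = 8.9791
L = 77 + 8.9791 = 86.0 dB

86.0


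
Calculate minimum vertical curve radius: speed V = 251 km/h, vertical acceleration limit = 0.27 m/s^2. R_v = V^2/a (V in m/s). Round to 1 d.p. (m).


Convert speed: V = 251 / 3.6 = 69.7222 m/s
V^2 = 4861.1883 m^2/s^2
R_v = 4861.1883 / 0.27
R_v = 18004.4 m

18004.4


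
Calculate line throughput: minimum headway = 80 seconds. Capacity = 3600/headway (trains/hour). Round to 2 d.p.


Capacity = 3600 / headway
Capacity = 3600 / 80
Capacity = 45.00 trains/hour

45.00


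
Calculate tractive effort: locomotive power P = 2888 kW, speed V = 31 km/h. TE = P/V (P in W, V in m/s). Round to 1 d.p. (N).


Convert: P = 2888 kW = 2888000 W
V = 31 / 3.6 = 8.6111 m/s
TE = 2888000 / 8.6111
TE = 335380.6 N

335380.6


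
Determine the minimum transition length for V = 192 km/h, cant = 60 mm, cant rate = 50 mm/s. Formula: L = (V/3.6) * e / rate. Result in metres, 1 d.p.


Convert speed: V = 192 / 3.6 = 53.3333 m/s
L = 53.3333 * 60 / 50
L = 3200.0 / 50
L = 64.0 m

64.0


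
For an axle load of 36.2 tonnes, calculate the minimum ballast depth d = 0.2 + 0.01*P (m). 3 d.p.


d = 0.2 + 0.01 * 36.2
d = 0.2 + 0.362
d = 0.562 m

0.562


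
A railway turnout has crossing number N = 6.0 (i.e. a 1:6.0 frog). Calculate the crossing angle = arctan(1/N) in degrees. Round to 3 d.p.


1/N = 1/6.0 = 0.166667
angle = arctan(0.166667) = 0.165149 rad
angle = 0.165149 * 180/pi = 9.462 degrees

9.462


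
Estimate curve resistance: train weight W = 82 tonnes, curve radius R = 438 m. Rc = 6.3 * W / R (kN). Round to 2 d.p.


Rc = 6.3 * W / R
Rc = 6.3 * 82 / 438
Rc = 516.6 / 438
Rc = 1.18 kN

1.18


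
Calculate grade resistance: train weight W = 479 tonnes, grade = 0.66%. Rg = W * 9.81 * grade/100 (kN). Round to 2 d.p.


Rg = W * 9.81 * grade / 100
Rg = 479 * 9.81 * 0.66 / 100
Rg = 4698.99 * 0.0066
Rg = 31.01 kN

31.01


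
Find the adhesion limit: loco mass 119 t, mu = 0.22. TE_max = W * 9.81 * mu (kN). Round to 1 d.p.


TE_max = W * g * mu
TE_max = 119 * 9.81 * 0.22
TE_max = 1167.39 * 0.22
TE_max = 256.8 kN

256.8


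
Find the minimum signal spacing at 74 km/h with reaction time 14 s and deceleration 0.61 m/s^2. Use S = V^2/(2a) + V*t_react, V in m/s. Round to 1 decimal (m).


V = 74 / 3.6 = 20.5556 m/s
Braking distance = 20.5556^2 / (2*0.61) = 346.3368 m
Sighting distance = 20.5556 * 14 = 287.7778 m
S = 346.3368 + 287.7778 = 634.1 m

634.1


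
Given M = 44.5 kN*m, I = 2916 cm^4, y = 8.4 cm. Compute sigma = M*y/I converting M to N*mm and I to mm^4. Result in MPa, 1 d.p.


Convert units:
M = 44.5 kN*m = 44500000 N*mm
y = 8.4 cm = 84 mm
I = 2916 cm^4 = 29160000 mm^4
sigma = 44500000 * 84 / 29160000
sigma = 128.2 MPa

128.2


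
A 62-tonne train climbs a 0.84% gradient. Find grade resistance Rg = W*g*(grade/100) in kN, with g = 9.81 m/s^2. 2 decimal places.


Rg = W * 9.81 * grade / 100
Rg = 62 * 9.81 * 0.84 / 100
Rg = 608.22 * 0.0084
Rg = 5.11 kN

5.11


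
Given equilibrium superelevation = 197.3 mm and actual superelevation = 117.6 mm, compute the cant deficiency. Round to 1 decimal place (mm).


Cant deficiency = equilibrium cant - actual cant
CD = 197.3 - 117.6
CD = 79.7 mm

79.7


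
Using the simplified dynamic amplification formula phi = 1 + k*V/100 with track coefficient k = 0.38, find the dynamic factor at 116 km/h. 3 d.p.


phi = 1 + k * V / 100
phi = 1 + 0.38 * 116 / 100
phi = 1 + 0.4408
phi = 1.441

1.441


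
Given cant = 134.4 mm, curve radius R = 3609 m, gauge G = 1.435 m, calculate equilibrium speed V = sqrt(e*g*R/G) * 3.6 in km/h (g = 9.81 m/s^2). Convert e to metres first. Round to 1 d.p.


Convert cant: e = 134.4 mm = 0.1344 m
V_ms = sqrt(0.1344 * 9.81 * 3609 / 1.435)
V_ms = sqrt(3315.91399) = 57.584 m/s
V = 57.584 * 3.6 = 207.3 km/h

207.3


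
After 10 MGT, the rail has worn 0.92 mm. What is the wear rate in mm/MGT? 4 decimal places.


Wear rate = total wear / cumulative tonnage
Rate = 0.92 / 10
Rate = 0.0920 mm/MGT

0.0920


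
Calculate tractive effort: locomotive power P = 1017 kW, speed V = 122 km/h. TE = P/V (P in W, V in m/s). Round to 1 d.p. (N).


Convert: P = 1017 kW = 1017000 W
V = 122 / 3.6 = 33.8889 m/s
TE = 1017000 / 33.8889
TE = 30009.8 N

30009.8


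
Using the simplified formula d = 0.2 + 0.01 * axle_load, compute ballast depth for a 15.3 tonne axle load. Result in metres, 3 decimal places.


d = 0.2 + 0.01 * 15.3
d = 0.2 + 0.153
d = 0.353 m

0.353


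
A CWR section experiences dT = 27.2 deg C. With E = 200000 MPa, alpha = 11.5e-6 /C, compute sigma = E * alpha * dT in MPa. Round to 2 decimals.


sigma = E * alpha * dT
sigma = 200000 * 11.5e-6 * 27.2
sigma = 2.3 * 27.2
sigma = 62.56 MPa

62.56


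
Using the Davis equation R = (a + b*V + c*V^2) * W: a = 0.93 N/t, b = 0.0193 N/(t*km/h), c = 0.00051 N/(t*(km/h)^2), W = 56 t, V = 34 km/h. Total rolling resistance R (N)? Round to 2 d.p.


b*V = 0.0193 * 34 = 0.6562
c*V^2 = 0.00051 * 1156 = 0.58956
R_per_t = 0.93 + 0.6562 + 0.58956 = 2.17576 N/t
R_total = 2.17576 * 56 = 121.84 N

121.84


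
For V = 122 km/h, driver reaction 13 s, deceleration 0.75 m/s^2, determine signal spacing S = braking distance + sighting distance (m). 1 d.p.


V = 122 / 3.6 = 33.8889 m/s
Braking distance = 33.8889^2 / (2*0.75) = 765.6379 m
Sighting distance = 33.8889 * 13 = 440.5556 m
S = 765.6379 + 440.5556 = 1206.2 m

1206.2


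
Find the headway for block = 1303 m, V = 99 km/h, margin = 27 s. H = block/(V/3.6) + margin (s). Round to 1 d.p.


V = 99 / 3.6 = 27.5 m/s
Block traversal time = 1303 / 27.5 = 47.3818 s
Headway = 47.3818 + 27
Headway = 74.4 s

74.4


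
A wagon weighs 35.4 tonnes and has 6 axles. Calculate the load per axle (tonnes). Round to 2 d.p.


Load per axle = total weight / number of axles
Load = 35.4 / 6
Load = 5.90 tonnes

5.90


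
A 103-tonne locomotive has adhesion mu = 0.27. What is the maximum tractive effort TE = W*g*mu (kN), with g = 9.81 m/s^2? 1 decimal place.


TE_max = W * g * mu
TE_max = 103 * 9.81 * 0.27
TE_max = 1010.43 * 0.27
TE_max = 272.8 kN

272.8


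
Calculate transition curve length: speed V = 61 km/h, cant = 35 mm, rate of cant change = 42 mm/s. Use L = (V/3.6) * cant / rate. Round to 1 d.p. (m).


Convert speed: V = 61 / 3.6 = 16.9444 m/s
L = 16.9444 * 35 / 42
L = 593.0556 / 42
L = 14.1 m

14.1


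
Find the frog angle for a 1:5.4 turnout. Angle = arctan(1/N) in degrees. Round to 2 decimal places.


1/N = 1/5.4 = 0.185185
angle = arctan(0.185185) = 0.183111 rad
angle = 0.183111 * 180/pi = 10.49 degrees

10.49


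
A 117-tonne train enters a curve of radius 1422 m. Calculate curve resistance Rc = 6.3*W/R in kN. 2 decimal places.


Rc = 6.3 * W / R
Rc = 6.3 * 117 / 1422
Rc = 737.1 / 1422
Rc = 0.52 kN

0.52


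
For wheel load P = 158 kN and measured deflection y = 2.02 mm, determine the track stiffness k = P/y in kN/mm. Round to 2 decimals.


Track stiffness k = P / y
k = 158 / 2.02
k = 78.22 kN/mm

78.22


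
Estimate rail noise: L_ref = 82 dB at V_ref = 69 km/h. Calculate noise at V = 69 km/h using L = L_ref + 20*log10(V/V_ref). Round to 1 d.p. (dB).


V/V_ref = 69 / 69 = 1.0
log10(1.0) = 0.0
20 * 0.0 = 0.0
L = 82 + 0.0 = 82.0 dB

82.0


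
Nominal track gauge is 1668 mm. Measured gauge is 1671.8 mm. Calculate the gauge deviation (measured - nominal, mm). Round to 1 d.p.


Deviation = measured - nominal
Deviation = 1671.8 - 1668
Deviation = 3.8 mm

3.8


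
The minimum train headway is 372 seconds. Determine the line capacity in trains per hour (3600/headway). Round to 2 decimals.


Capacity = 3600 / headway
Capacity = 3600 / 372
Capacity = 9.68 trains/hour

9.68


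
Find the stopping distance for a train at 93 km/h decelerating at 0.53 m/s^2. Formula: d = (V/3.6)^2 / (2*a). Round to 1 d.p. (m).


Convert speed: V = 93 / 3.6 = 25.8333 m/s
V^2 = 667.3611
d = 667.3611 / (2 * 0.53)
d = 667.3611 / 1.06
d = 629.6 m

629.6


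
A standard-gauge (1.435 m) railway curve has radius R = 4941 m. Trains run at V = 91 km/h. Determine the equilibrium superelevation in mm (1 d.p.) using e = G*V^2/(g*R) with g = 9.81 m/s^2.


Convert speed: V = 91 / 3.6 = 25.2778 m/s
Apply formula: e = 1.435 * 25.2778^2 / (9.81 * 4941)
e = 1.435 * 638.966 / 48471.21
e = 0.018917 m = 18.9 mm

18.9


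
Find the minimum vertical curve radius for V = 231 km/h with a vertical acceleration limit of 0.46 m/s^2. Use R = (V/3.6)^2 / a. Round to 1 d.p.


Convert speed: V = 231 / 3.6 = 64.1667 m/s
V^2 = 4117.3611 m^2/s^2
R_v = 4117.3611 / 0.46
R_v = 8950.8 m

8950.8


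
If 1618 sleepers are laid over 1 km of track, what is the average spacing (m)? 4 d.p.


Spacing = 1000 m / number of sleepers
Spacing = 1000 / 1618
Spacing = 0.6180 m

0.6180


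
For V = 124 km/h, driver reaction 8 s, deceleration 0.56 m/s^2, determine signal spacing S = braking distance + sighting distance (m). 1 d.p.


V = 124 / 3.6 = 34.4444 m/s
Braking distance = 34.4444^2 / (2*0.56) = 1059.3034 m
Sighting distance = 34.4444 * 8 = 275.5556 m
S = 1059.3034 + 275.5556 = 1334.9 m

1334.9


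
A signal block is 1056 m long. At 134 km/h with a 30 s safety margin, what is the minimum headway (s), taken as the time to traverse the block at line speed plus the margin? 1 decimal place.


V = 134 / 3.6 = 37.2222 m/s
Block traversal time = 1056 / 37.2222 = 28.3701 s
Headway = 28.3701 + 30
Headway = 58.4 s

58.4


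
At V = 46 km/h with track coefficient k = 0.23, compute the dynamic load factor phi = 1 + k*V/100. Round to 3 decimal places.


phi = 1 + k * V / 100
phi = 1 + 0.23 * 46 / 100
phi = 1 + 0.1058
phi = 1.106

1.106


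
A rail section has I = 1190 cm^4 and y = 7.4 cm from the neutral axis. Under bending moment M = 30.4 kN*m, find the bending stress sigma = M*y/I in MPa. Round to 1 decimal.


Convert units:
M = 30.4 kN*m = 30400000 N*mm
y = 7.4 cm = 74 mm
I = 1190 cm^4 = 11900000 mm^4
sigma = 30400000 * 74 / 11900000
sigma = 189.0 MPa

189.0


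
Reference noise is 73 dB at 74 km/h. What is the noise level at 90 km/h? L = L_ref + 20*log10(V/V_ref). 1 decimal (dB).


V/V_ref = 90 / 74 = 1.216216
log10(1.216216) = 0.085011
20 * 0.085011 = 1.7002
L = 73 + 1.7002 = 74.7 dB

74.7


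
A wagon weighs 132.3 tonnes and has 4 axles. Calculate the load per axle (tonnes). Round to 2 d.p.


Load per axle = total weight / number of axles
Load = 132.3 / 4
Load = 33.08 tonnes

33.08


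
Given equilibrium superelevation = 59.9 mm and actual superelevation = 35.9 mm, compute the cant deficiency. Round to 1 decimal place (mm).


Cant deficiency = equilibrium cant - actual cant
CD = 59.9 - 35.9
CD = 24.0 mm

24.0


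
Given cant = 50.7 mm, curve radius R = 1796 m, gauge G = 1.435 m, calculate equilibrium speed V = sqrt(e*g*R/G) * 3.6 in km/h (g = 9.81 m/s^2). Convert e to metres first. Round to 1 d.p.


Convert cant: e = 50.7 mm = 0.0507 m
V_ms = sqrt(0.0507 * 9.81 * 1796 / 1.435)
V_ms = sqrt(622.488594) = 24.9497 m/s
V = 24.9497 * 3.6 = 89.8 km/h

89.8


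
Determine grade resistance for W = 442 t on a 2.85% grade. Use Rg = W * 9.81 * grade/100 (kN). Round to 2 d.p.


Rg = W * 9.81 * grade / 100
Rg = 442 * 9.81 * 2.85 / 100
Rg = 4336.02 * 0.0285
Rg = 123.58 kN

123.58


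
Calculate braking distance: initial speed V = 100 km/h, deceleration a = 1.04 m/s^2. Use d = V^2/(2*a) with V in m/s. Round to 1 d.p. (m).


Convert speed: V = 100 / 3.6 = 27.7778 m/s
V^2 = 771.6049
d = 771.6049 / (2 * 1.04)
d = 771.6049 / 2.08
d = 371.0 m

371.0


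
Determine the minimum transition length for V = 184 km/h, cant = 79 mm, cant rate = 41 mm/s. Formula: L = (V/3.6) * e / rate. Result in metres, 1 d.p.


Convert speed: V = 184 / 3.6 = 51.1111 m/s
L = 51.1111 * 79 / 41
L = 4037.7778 / 41
L = 98.5 m

98.5


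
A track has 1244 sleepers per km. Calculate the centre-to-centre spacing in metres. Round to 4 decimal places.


Spacing = 1000 m / number of sleepers
Spacing = 1000 / 1244
Spacing = 0.8039 m

0.8039


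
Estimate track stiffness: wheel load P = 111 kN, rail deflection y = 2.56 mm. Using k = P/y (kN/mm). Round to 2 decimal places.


Track stiffness k = P / y
k = 111 / 2.56
k = 43.36 kN/mm

43.36


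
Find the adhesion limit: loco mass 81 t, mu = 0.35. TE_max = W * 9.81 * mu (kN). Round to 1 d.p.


TE_max = W * g * mu
TE_max = 81 * 9.81 * 0.35
TE_max = 794.61 * 0.35
TE_max = 278.1 kN

278.1


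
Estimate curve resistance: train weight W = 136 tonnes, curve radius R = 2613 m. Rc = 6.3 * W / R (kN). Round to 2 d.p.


Rc = 6.3 * W / R
Rc = 6.3 * 136 / 2613
Rc = 856.8 / 2613
Rc = 0.33 kN

0.33


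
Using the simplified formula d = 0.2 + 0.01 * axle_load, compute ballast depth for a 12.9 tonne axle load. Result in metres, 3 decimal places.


d = 0.2 + 0.01 * 12.9
d = 0.2 + 0.129
d = 0.329 m

0.329


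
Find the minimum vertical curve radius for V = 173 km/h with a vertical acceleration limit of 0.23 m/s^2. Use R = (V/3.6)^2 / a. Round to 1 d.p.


Convert speed: V = 173 / 3.6 = 48.0556 m/s
V^2 = 2309.3364 m^2/s^2
R_v = 2309.3364 / 0.23
R_v = 10040.6 m

10040.6


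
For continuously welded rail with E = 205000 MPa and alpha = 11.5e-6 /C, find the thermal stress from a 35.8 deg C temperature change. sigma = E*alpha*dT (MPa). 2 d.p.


sigma = E * alpha * dT
sigma = 205000 * 11.5e-6 * 35.8
sigma = 2.3575 * 35.8
sigma = 84.40 MPa

84.40


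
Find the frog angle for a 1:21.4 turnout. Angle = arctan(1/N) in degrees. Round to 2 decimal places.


1/N = 1/21.4 = 0.046729
angle = arctan(0.046729) = 0.046695 rad
angle = 0.046695 * 180/pi = 2.68 degrees

2.68


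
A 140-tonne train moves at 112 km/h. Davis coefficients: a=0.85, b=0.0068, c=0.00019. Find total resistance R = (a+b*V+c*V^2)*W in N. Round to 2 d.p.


b*V = 0.0068 * 112 = 0.7616
c*V^2 = 0.00019 * 12544 = 2.38336
R_per_t = 0.85 + 0.7616 + 2.38336 = 3.99496 N/t
R_total = 3.99496 * 140 = 559.29 N

559.29


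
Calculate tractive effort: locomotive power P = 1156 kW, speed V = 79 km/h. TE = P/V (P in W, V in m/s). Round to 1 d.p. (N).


Convert: P = 1156 kW = 1156000 W
V = 79 / 3.6 = 21.9444 m/s
TE = 1156000 / 21.9444
TE = 52678.5 N

52678.5


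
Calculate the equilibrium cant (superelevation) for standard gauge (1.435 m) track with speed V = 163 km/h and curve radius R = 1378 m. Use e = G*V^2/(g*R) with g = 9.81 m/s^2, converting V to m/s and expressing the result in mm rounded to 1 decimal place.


Convert speed: V = 163 / 3.6 = 45.2778 m/s
Apply formula: e = 1.435 * 45.2778^2 / (9.81 * 1378)
e = 1.435 * 2050.0772 / 13518.18
e = 0.217623 m = 217.6 mm

217.6


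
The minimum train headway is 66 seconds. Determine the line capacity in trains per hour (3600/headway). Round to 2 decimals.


Capacity = 3600 / headway
Capacity = 3600 / 66
Capacity = 54.55 trains/hour

54.55


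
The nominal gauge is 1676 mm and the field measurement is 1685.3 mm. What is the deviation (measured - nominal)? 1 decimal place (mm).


Deviation = measured - nominal
Deviation = 1685.3 - 1676
Deviation = 9.3 mm

9.3


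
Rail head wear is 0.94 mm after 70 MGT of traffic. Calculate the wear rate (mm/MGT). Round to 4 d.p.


Wear rate = total wear / cumulative tonnage
Rate = 0.94 / 70
Rate = 0.0134 mm/MGT

0.0134


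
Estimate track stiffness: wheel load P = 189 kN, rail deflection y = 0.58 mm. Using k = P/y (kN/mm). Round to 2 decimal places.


Track stiffness k = P / y
k = 189 / 0.58
k = 325.86 kN/mm

325.86


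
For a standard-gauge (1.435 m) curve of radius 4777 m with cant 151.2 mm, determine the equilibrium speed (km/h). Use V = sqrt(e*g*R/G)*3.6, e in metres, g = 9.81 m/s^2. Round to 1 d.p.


Convert cant: e = 151.2 mm = 0.1512 m
V_ms = sqrt(0.1512 * 9.81 * 4777 / 1.435)
V_ms = sqrt(4937.69362) = 70.2687 m/s
V = 70.2687 * 3.6 = 253.0 km/h

253.0


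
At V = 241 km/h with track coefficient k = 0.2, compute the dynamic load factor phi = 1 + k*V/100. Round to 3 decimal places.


phi = 1 + k * V / 100
phi = 1 + 0.2 * 241 / 100
phi = 1 + 0.482
phi = 1.482

1.482


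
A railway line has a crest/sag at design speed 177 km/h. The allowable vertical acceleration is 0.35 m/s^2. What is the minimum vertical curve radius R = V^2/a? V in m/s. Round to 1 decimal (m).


Convert speed: V = 177 / 3.6 = 49.1667 m/s
V^2 = 2417.3611 m^2/s^2
R_v = 2417.3611 / 0.35
R_v = 6906.7 m

6906.7


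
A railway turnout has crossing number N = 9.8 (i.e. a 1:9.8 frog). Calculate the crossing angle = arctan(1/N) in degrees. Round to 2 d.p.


1/N = 1/9.8 = 0.102041
angle = arctan(0.102041) = 0.101689 rad
angle = 0.101689 * 180/pi = 5.83 degrees

5.83


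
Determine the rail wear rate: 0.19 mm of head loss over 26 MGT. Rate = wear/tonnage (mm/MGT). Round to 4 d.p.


Wear rate = total wear / cumulative tonnage
Rate = 0.19 / 26
Rate = 0.0073 mm/MGT

0.0073


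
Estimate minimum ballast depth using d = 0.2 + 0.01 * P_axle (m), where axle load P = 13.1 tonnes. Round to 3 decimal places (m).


d = 0.2 + 0.01 * 13.1
d = 0.2 + 0.131
d = 0.331 m

0.331


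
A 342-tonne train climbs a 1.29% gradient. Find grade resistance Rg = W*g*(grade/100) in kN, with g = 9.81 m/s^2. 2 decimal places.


Rg = W * 9.81 * grade / 100
Rg = 342 * 9.81 * 1.29 / 100
Rg = 3355.02 * 0.0129
Rg = 43.28 kN

43.28


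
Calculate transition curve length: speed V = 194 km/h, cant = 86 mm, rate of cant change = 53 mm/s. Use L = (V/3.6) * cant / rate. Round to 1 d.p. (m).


Convert speed: V = 194 / 3.6 = 53.8889 m/s
L = 53.8889 * 86 / 53
L = 4634.4444 / 53
L = 87.4 m

87.4


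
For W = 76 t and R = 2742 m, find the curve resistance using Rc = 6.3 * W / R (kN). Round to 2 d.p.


Rc = 6.3 * W / R
Rc = 6.3 * 76 / 2742
Rc = 478.8 / 2742
Rc = 0.17 kN

0.17


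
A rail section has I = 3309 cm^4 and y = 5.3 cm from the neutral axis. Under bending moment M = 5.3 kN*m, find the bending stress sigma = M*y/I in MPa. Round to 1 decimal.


Convert units:
M = 5.3 kN*m = 5300000 N*mm
y = 5.3 cm = 53 mm
I = 3309 cm^4 = 33090000 mm^4
sigma = 5300000 * 53 / 33090000
sigma = 8.5 MPa

8.5


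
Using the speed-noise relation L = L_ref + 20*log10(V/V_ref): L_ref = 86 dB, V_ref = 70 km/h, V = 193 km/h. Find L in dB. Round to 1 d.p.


V/V_ref = 193 / 70 = 2.757143
log10(2.757143) = 0.440459
20 * 0.440459 = 8.8092
L = 86 + 8.8092 = 94.8 dB

94.8


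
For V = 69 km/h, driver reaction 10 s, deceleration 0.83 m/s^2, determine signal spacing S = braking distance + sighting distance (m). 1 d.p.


V = 69 / 3.6 = 19.1667 m/s
Braking distance = 19.1667^2 / (2*0.83) = 221.3019 m
Sighting distance = 19.1667 * 10 = 191.6667 m
S = 221.3019 + 191.6667 = 413.0 m

413.0


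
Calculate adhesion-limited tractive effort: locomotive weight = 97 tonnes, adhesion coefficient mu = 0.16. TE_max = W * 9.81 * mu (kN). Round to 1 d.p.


TE_max = W * g * mu
TE_max = 97 * 9.81 * 0.16
TE_max = 951.57 * 0.16
TE_max = 152.3 kN

152.3


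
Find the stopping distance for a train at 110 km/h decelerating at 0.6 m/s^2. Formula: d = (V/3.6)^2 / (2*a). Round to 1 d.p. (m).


Convert speed: V = 110 / 3.6 = 30.5556 m/s
V^2 = 933.642
d = 933.642 / (2 * 0.6)
d = 933.642 / 1.2
d = 778.0 m

778.0


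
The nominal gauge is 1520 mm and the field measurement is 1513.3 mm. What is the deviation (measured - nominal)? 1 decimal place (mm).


Deviation = measured - nominal
Deviation = 1513.3 - 1520
Deviation = -6.7 mm

-6.7


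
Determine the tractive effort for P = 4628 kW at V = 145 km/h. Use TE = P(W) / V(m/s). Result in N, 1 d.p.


Convert: P = 4628 kW = 4628000 W
V = 145 / 3.6 = 40.2778 m/s
TE = 4628000 / 40.2778
TE = 114902.1 N

114902.1


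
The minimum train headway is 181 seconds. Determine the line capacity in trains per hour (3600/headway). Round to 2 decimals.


Capacity = 3600 / headway
Capacity = 3600 / 181
Capacity = 19.89 trains/hour

19.89


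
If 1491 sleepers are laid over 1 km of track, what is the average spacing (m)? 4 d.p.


Spacing = 1000 m / number of sleepers
Spacing = 1000 / 1491
Spacing = 0.6707 m

0.6707


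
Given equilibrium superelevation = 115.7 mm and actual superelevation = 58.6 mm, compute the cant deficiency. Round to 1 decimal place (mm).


Cant deficiency = equilibrium cant - actual cant
CD = 115.7 - 58.6
CD = 57.1 mm

57.1


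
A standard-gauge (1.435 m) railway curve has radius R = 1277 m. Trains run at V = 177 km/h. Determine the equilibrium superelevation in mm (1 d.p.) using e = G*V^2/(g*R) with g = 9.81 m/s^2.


Convert speed: V = 177 / 3.6 = 49.1667 m/s
Apply formula: e = 1.435 * 49.1667^2 / (9.81 * 1277)
e = 1.435 * 2417.3611 / 12527.37
e = 0.276907 m = 276.9 mm

276.9


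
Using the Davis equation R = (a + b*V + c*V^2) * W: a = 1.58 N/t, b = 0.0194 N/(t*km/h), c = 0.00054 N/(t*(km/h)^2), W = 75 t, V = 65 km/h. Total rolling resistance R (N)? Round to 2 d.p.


b*V = 0.0194 * 65 = 1.261
c*V^2 = 0.00054 * 4225 = 2.2815
R_per_t = 1.58 + 1.261 + 2.2815 = 5.1225 N/t
R_total = 5.1225 * 75 = 384.19 N

384.19


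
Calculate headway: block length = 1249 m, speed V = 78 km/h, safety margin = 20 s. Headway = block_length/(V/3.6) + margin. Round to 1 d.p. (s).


V = 78 / 3.6 = 21.6667 m/s
Block traversal time = 1249 / 21.6667 = 57.6462 s
Headway = 57.6462 + 20
Headway = 77.6 s

77.6


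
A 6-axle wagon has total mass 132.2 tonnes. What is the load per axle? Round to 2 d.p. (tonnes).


Load per axle = total weight / number of axles
Load = 132.2 / 6
Load = 22.03 tonnes

22.03


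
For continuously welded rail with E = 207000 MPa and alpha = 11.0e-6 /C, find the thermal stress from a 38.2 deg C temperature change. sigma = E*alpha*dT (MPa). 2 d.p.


sigma = E * alpha * dT
sigma = 207000 * 11.0e-6 * 38.2
sigma = 2.277 * 38.2
sigma = 86.98 MPa

86.98


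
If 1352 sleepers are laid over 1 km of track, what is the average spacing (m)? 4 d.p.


Spacing = 1000 m / number of sleepers
Spacing = 1000 / 1352
Spacing = 0.7396 m

0.7396


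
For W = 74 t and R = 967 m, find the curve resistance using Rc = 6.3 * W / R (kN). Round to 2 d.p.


Rc = 6.3 * W / R
Rc = 6.3 * 74 / 967
Rc = 466.2 / 967
Rc = 0.48 kN

0.48


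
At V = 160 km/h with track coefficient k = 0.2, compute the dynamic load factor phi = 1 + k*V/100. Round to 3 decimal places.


phi = 1 + k * V / 100
phi = 1 + 0.2 * 160 / 100
phi = 1 + 0.32
phi = 1.320

1.320


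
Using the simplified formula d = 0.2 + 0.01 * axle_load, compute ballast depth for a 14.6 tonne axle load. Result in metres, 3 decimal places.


d = 0.2 + 0.01 * 14.6
d = 0.2 + 0.146
d = 0.346 m

0.346


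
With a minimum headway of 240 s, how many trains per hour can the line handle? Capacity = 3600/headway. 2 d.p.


Capacity = 3600 / headway
Capacity = 3600 / 240
Capacity = 15.00 trains/hour

15.00


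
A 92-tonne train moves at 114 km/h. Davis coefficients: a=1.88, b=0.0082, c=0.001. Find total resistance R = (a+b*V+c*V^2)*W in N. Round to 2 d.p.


b*V = 0.0082 * 114 = 0.9348
c*V^2 = 0.001 * 12996 = 12.996
R_per_t = 1.88 + 0.9348 + 12.996 = 15.8108 N/t
R_total = 15.8108 * 92 = 1454.59 N

1454.59


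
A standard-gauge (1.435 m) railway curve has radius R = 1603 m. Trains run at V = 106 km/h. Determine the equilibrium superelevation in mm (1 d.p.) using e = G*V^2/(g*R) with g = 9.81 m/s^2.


Convert speed: V = 106 / 3.6 = 29.4444 m/s
Apply formula: e = 1.435 * 29.4444^2 / (9.81 * 1603)
e = 1.435 * 866.9753 / 15725.43
e = 0.079115 m = 79.1 mm

79.1


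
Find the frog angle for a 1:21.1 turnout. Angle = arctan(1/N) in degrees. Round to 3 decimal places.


1/N = 1/21.1 = 0.047393
angle = arctan(0.047393) = 0.047358 rad
angle = 0.047358 * 180/pi = 2.713 degrees

2.713


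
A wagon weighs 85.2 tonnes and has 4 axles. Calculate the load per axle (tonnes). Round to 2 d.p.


Load per axle = total weight / number of axles
Load = 85.2 / 4
Load = 21.30 tonnes

21.30


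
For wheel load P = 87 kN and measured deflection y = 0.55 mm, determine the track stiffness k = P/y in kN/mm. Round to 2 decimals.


Track stiffness k = P / y
k = 87 / 0.55
k = 158.18 kN/mm

158.18


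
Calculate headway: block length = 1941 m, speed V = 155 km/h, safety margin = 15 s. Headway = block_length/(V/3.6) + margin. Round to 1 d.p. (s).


V = 155 / 3.6 = 43.0556 m/s
Block traversal time = 1941 / 43.0556 = 45.0813 s
Headway = 45.0813 + 15
Headway = 60.1 s

60.1


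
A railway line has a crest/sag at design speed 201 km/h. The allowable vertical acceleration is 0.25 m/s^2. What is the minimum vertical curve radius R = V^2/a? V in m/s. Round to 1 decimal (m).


Convert speed: V = 201 / 3.6 = 55.8333 m/s
V^2 = 3117.3611 m^2/s^2
R_v = 3117.3611 / 0.25
R_v = 12469.4 m

12469.4


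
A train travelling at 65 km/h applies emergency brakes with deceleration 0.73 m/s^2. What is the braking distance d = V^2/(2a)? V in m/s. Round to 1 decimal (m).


Convert speed: V = 65 / 3.6 = 18.0556 m/s
V^2 = 326.0031
d = 326.0031 / (2 * 0.73)
d = 326.0031 / 1.46
d = 223.3 m

223.3


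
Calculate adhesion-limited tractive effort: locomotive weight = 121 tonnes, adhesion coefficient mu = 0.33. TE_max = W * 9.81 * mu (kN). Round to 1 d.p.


TE_max = W * g * mu
TE_max = 121 * 9.81 * 0.33
TE_max = 1187.01 * 0.33
TE_max = 391.7 kN

391.7


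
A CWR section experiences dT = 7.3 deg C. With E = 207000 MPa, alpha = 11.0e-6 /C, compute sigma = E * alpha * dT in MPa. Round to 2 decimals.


sigma = E * alpha * dT
sigma = 207000 * 11.0e-6 * 7.3
sigma = 2.277 * 7.3
sigma = 16.62 MPa

16.62


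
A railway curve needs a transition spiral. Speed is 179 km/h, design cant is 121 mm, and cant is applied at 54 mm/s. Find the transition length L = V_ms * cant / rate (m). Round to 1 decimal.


Convert speed: V = 179 / 3.6 = 49.7222 m/s
L = 49.7222 * 121 / 54
L = 6016.3889 / 54
L = 111.4 m

111.4


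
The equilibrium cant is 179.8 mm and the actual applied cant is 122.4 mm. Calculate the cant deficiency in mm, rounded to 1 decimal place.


Cant deficiency = equilibrium cant - actual cant
CD = 179.8 - 122.4
CD = 57.4 mm

57.4


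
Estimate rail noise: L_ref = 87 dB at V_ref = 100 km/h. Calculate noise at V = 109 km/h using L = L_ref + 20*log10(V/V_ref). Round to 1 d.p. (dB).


V/V_ref = 109 / 100 = 1.09
log10(1.09) = 0.037426
20 * 0.037426 = 0.7485
L = 87 + 0.7485 = 87.7 dB

87.7


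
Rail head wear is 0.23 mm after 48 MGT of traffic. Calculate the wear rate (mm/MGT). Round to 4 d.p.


Wear rate = total wear / cumulative tonnage
Rate = 0.23 / 48
Rate = 0.0048 mm/MGT

0.0048


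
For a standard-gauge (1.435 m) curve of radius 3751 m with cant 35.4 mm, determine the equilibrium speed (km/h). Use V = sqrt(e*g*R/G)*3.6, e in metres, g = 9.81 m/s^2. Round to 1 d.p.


Convert cant: e = 35.4 mm = 0.0354 m
V_ms = sqrt(0.0354 * 9.81 * 3751 / 1.435)
V_ms = sqrt(907.752456) = 30.1289 m/s
V = 30.1289 * 3.6 = 108.5 km/h

108.5


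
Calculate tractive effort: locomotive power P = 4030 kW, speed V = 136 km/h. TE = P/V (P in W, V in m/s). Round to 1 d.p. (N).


Convert: P = 4030 kW = 4030000 W
V = 136 / 3.6 = 37.7778 m/s
TE = 4030000 / 37.7778
TE = 106676.5 N

106676.5
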